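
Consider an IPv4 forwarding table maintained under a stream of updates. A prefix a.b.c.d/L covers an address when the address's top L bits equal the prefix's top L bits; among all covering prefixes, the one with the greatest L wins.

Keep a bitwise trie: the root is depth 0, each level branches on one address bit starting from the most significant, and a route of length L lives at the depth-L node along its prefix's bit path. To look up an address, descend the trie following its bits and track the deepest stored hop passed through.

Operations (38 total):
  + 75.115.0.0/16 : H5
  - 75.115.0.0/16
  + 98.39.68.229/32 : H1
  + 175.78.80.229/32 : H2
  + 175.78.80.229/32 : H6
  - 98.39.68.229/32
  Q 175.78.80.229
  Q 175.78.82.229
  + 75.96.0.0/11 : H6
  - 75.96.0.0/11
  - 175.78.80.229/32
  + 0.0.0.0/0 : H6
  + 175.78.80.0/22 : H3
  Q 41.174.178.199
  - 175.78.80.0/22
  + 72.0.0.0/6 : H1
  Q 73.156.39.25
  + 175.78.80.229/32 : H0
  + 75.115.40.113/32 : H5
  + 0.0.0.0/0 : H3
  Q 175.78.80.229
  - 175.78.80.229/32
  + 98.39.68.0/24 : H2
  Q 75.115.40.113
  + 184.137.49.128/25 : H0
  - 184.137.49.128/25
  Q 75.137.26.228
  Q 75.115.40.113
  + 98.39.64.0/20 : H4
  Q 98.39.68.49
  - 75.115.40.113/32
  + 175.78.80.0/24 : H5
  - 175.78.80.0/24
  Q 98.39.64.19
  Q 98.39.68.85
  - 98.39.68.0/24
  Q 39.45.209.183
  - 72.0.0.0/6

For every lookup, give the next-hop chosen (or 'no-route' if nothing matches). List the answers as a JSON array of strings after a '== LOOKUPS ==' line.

Trace:
  + 75.115.0.0/16 (H5) depth=16
  del 75.115.0.0/16 (clear depth 16)
  + 98.39.68.229/32 (H1) depth=32
  + 175.78.80.229/32 (H2) depth=32
  + 175.78.80.229/32 (H6) depth=32
  del 98.39.68.229/32 (clear depth 32)
  Q 175.78.80.229: descend 10101111010011100101000011100101 ; hops seen [H6] ; pick H6
  Q 175.78.82.229: descend 1010111101001110010100 ; hops seen [∅] ; pick no-route
  + 75.96.0.0/11 (H6) depth=11
  del 75.96.0.0/11 (clear depth 11)
  del 175.78.80.229/32 (clear depth 32)
  + 0.0.0.0/0 (H6) depth=0
  + 175.78.80.0/22 (H3) depth=22
  Q 41.174.178.199: descend 0 ; hops seen [H6] ; pick H6
  del 175.78.80.0/22 (clear depth 22)
  + 72.0.0.0/6 (H1) depth=6
  Q 73.156.39.25: descend 010010 ; hops seen [H6,H1] ; pick H1
  + 175.78.80.229/32 (H0) depth=32
  + 75.115.40.113/32 (H5) depth=32
  + 0.0.0.0/0 (H3) depth=0
  Q 175.78.80.229: descend 10101111010011100101000011100101 ; hops seen [H3,H0] ; pick H0
  del 175.78.80.229/32 (clear depth 32)
  + 98.39.68.0/24 (H2) depth=24
  Q 75.115.40.113: descend 01001011011100110010100001110001 ; hops seen [H3,H1,H5] ; pick H5
  + 184.137.49.128/25 (H0) depth=25
  del 184.137.49.128/25 (clear depth 25)
  Q 75.137.26.228: descend 01001011 ; hops seen [H3,H1] ; pick H1
  Q 75.115.40.113: descend 01001011011100110010100001110001 ; hops seen [H3,H1,H5] ; pick H5
  + 98.39.64.0/20 (H4) depth=20
  Q 98.39.68.49: descend 011000100010011101000100 ; hops seen [H3,H4,H2] ; pick H2
  del 75.115.40.113/32 (clear depth 32)
  + 175.78.80.0/24 (H5) depth=24
  del 175.78.80.0/24 (clear depth 24)
  Q 98.39.64.19: descend 011000100010011101000 ; hops seen [H3,H4] ; pick H4
  Q 98.39.68.85: descend 011000100010011101000100 ; hops seen [H3,H4,H2] ; pick H2
  del 98.39.68.0/24 (clear depth 24)
  Q 39.45.209.183: descend 0 ; hops seen [H3] ; pick H3
  del 72.0.0.0/6 (clear depth 6)

== LOOKUPS ==
["H6","no-route","H6","H1","H0","H5","H1","H5","H2","H4","H2","H3"]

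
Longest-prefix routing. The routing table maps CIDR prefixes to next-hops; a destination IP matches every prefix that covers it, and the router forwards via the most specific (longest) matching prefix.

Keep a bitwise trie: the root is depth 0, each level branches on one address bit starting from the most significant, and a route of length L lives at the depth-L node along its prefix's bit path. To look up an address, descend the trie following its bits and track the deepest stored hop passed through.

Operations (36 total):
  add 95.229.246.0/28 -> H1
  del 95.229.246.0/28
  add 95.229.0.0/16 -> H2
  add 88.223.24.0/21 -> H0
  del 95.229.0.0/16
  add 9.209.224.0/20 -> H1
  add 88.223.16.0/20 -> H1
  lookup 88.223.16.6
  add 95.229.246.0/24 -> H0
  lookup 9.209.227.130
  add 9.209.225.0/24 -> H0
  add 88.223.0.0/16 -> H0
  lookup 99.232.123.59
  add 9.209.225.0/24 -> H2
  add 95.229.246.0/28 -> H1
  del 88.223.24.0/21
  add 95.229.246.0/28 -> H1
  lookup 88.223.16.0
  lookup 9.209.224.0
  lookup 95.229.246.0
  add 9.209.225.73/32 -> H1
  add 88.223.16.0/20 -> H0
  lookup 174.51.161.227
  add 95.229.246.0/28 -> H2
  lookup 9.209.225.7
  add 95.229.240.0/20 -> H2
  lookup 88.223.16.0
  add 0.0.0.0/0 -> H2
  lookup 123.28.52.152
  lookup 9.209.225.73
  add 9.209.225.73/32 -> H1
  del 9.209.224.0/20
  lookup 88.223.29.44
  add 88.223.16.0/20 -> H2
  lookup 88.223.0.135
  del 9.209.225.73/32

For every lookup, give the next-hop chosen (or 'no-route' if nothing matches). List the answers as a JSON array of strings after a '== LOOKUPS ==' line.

Apply in order:
  + 95.229.246.0/28 (H1) depth=28
  del 95.229.246.0/28 (clear depth 28)
  + 95.229.0.0/16 (H2) depth=16
  + 88.223.24.0/21 (H0) depth=21
  del 95.229.0.0/16 (clear depth 16)
  + 9.209.224.0/20 (H1) depth=20
  + 88.223.16.0/20 (H1) depth=20
  Q 88.223.16.6: descend 01011000110111110001 ; hops seen [H1] ; pick H1
  + 95.229.246.0/24 (H0) depth=24
  Q 9.209.227.130: descend 00001001110100011110 ; hops seen [H1] ; pick H1
  + 9.209.225.0/24 (H0) depth=24
  + 88.223.0.0/16 (H0) depth=16
  Q 99.232.123.59: descend 01 ; hops seen [∅] ; pick no-route
  + 9.209.225.0/24 (H2) depth=24
  + 95.229.246.0/28 (H1) depth=28
  del 88.223.24.0/21 (clear depth 21)
  + 95.229.246.0/28 (H1) depth=28
  Q 88.223.16.0: descend 01011000110111110001 ; hops seen [H0,H1] ; pick H1
  Q 9.209.224.0: descend 00001001110100011110000 ; hops seen [H1] ; pick H1
  Q 95.229.246.0: descend 0101111111100101111101100000 ; hops seen [H0,H1] ; pick H1
  + 9.209.225.73/32 (H1) depth=32
  + 88.223.16.0/20 (H0) depth=20
  Q 174.51.161.227: descend ε ; hops seen [∅] ; pick no-route
  + 95.229.246.0/28 (H2) depth=28
  Q 9.209.225.7: descend 0000100111010001111000010 ; hops seen [H1,H2] ; pick H2
  + 95.229.240.0/20 (H2) depth=20
  Q 88.223.16.0: descend 01011000110111110001 ; hops seen [H0,H0] ; pick H0
  + 0.0.0.0/0 (H2) depth=0
  Q 123.28.52.152: descend 01 ; hops seen [H2] ; pick H2
  Q 9.209.225.73: descend 00001001110100011110000101001001 ; hops seen [H2,H1,H2,H1] ; pick H1
  + 9.209.225.73/32 (H1) depth=32
  del 9.209.224.0/20 (clear depth 20)
  Q 88.223.29.44: descend 010110001101111100011 ; hops seen [H2,H0,H0] ; pick H0
  + 88.223.16.0/20 (H2) depth=20
  Q 88.223.0.135: descend 0101100011011111000 ; hops seen [H2,H0] ; pick H0
  del 9.209.225.73/32 (clear depth 32)

== LOOKUPS ==
["H1","H1","no-route","H1","H1","H1","no-route","H2","H0","H2","H1","H0","H0"]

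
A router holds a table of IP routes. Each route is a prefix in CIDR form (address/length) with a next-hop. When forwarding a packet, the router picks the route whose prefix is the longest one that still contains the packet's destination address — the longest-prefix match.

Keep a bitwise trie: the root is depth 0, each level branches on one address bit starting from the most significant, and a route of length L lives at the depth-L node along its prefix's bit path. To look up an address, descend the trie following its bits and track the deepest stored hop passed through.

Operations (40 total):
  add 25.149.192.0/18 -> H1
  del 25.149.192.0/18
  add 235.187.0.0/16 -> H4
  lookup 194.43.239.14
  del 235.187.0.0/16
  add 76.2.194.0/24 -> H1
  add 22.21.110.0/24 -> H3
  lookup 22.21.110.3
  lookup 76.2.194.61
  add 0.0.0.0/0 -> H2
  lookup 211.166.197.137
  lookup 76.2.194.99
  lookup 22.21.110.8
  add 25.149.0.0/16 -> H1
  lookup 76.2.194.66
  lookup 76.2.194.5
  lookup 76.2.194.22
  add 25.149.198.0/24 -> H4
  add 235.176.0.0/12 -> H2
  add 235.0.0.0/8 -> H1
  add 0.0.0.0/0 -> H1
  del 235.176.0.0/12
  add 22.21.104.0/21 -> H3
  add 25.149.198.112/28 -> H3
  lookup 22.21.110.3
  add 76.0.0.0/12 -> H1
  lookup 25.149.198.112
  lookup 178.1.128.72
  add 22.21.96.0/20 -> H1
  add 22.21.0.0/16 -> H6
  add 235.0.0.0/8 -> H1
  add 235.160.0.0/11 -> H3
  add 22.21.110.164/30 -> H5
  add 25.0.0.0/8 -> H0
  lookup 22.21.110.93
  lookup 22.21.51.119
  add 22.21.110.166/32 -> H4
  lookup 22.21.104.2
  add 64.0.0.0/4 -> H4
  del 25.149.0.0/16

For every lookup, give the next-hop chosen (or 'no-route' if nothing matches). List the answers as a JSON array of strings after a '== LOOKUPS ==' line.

Trace:
  add 25.149.192.0/18 -> H1 at depth 18
  - 25.149.192.0/18 clear@18
  add 235.187.0.0/16 -> H4 at depth 16
  ? 194.43.239.14  path d0:-→d1:-→d2:-  best=no-route
  - 235.187.0.0/16 clear@16
  add 76.2.194.0/24 -> H1 at depth 24
  add 22.21.110.0/24 -> H3 at depth 24
  ? 22.21.110.3  path d0:-→d1:-→d2:-→d3:-→d4:-→d5:-→d6:-→d7:-→d8:-→d9:-→d10:-→d11:-→d12:-→d13:-→d14:-→d15:-→d16:-→d17:-→d18:-→d19:-→d20:-→d21:-→d22:-→d23:-→d24:H3  best=H3
  ? 76.2.194.61  path d0:-→d1:-→d2:-→d3:-→d4:-→d5:-→d6:-→d7:-→d8:-→d9:-→d10:-→d11:-→d12:-→d13:-→d14:-→d15:-→d16:-→d17:-→d18:-→d19:-→d20:-→d21:-→d22:-→d23:-→d24:H1  best=H1
  add 0.0.0.0/0 -> H2 at depth 0
  ? 211.166.197.137  path d0:H2→d1:-→d2:-  best=H2
  ? 76.2.194.99  path d0:H2→d1:-→d2:-→d3:-→d4:-→d5:-→d6:-→d7:-→d8:-→d9:-→d10:-→d11:-→d12:-→d13:-→d14:-→d15:-→d16:-→d17:-→d18:-→d19:-→d20:-→d21:-→d22:-→d23:-→d24:H1  best=H1
  ? 22.21.110.8  path d0:H2→d1:-→d2:-→d3:-→d4:-→d5:-→d6:-→d7:-→d8:-→d9:-→d10:-→d11:-→d12:-→d13:-→d14:-→d15:-→d16:-→d17:-→d18:-→d19:-→d20:-→d21:-→d22:-→d23:-→d24:H3  best=H3
  add 25.149.0.0/16 -> H1 at depth 16
  ? 76.2.194.66  path d0:H2→d1:-→d2:-→d3:-→d4:-→d5:-→d6:-→d7:-→d8:-→d9:-→d10:-→d11:-→d12:-→d13:-→d14:-→d15:-→d16:-→d17:-→d18:-→d19:-→d20:-→d21:-→d22:-→d23:-→d24:H1  best=H1
  ? 76.2.194.5  path d0:H2→d1:-→d2:-→d3:-→d4:-→d5:-→d6:-→d7:-→d8:-→d9:-→d10:-→d11:-→d12:-→d13:-→d14:-→d15:-→d16:-→d17:-→d18:-→d19:-→d20:-→d21:-→d22:-→d23:-→d24:H1  best=H1
  ? 76.2.194.22  path d0:H2→d1:-→d2:-→d3:-→d4:-→d5:-→d6:-→d7:-→d8:-→d9:-→d10:-→d11:-→d12:-→d13:-→d14:-→d15:-→d16:-→d17:-→d18:-→d19:-→d20:-→d21:-→d22:-→d23:-→d24:H1  best=H1
  add 25.149.198.0/24 -> H4 at depth 24
  add 235.176.0.0/12 -> H2 at depth 12
  add 235.0.0.0/8 -> H1 at depth 8
  add 0.0.0.0/0 -> H1 at depth 0
  - 235.176.0.0/12 clear@12
  add 22.21.104.0/21 -> H3 at depth 21
  add 25.149.198.112/28 -> H3 at depth 28
  ? 22.21.110.3  path d0:H1→d1:-→d2:-→d3:-→d4:-→d5:-→d6:-→d7:-→d8:-→d9:-→d10:-→d11:-→d12:-→d13:-→d14:-→d15:-→d16:-→d17:-→d18:-→d19:-→d20:-→d21:H3→d22:-→d23:-→d24:H3  best=H3
  add 76.0.0.0/12 -> H1 at depth 12
  ? 25.149.198.112  path d0:H1→d1:-→d2:-→d3:-→d4:-→d5:-→d6:-→d7:-→d8:-→d9:-→d10:-→d11:-→d12:-→d13:-→d14:-→d15:-→d16:H1→d17:-→d18:-→d19:-→d20:-→d21:-→d22:-→d23:-→d24:H4→d25:-→d26:-→d27:-→d28:H3  best=H3
  ? 178.1.128.72  path d0:H1→d1:-  best=H1
  add 22.21.96.0/20 -> H1 at depth 20
  add 22.21.0.0/16 -> H6 at depth 16
  add 235.0.0.0/8 -> H1 at depth 8
  add 235.160.0.0/11 -> H3 at depth 11
  add 22.21.110.164/30 -> H5 at depth 30
  add 25.0.0.0/8 -> H0 at depth 8
  ? 22.21.110.93  path d0:H1→d1:-→d2:-→d3:-→d4:-→d5:-→d6:-→d7:-→d8:-→d9:-→d10:-→d11:-→d12:-→d13:-→d14:-→d15:-→d16:H6→d17:-→d18:-→d19:-→d20:H1→d21:H3→d22:-→d23:-→d24:H3  best=H3
  ? 22.21.51.119  path d0:H1→d1:-→d2:-→d3:-→d4:-→d5:-→d6:-→d7:-→d8:-→d9:-→d10:-→d11:-→d12:-→d13:-→d14:-→d15:-→d16:H6→d17:-  best=H6
  add 22.21.110.166/32 -> H4 at depth 32
  ? 22.21.104.2  path d0:H1→d1:-→d2:-→d3:-→d4:-→d5:-→d6:-→d7:-→d8:-→d9:-→d10:-→d11:-→d12:-→d13:-→d14:-→d15:-→d16:H6→d17:-→d18:-→d19:-→d20:H1→d21:H3  best=H3
  add 64.0.0.0/4 -> H4 at depth 4
  - 25.149.0.0/16 clear@16

== LOOKUPS ==
["no-route","H3","H1","H2","H1","H3","H1","H1","H1","H3","H3","H1","H3","H6","H3"]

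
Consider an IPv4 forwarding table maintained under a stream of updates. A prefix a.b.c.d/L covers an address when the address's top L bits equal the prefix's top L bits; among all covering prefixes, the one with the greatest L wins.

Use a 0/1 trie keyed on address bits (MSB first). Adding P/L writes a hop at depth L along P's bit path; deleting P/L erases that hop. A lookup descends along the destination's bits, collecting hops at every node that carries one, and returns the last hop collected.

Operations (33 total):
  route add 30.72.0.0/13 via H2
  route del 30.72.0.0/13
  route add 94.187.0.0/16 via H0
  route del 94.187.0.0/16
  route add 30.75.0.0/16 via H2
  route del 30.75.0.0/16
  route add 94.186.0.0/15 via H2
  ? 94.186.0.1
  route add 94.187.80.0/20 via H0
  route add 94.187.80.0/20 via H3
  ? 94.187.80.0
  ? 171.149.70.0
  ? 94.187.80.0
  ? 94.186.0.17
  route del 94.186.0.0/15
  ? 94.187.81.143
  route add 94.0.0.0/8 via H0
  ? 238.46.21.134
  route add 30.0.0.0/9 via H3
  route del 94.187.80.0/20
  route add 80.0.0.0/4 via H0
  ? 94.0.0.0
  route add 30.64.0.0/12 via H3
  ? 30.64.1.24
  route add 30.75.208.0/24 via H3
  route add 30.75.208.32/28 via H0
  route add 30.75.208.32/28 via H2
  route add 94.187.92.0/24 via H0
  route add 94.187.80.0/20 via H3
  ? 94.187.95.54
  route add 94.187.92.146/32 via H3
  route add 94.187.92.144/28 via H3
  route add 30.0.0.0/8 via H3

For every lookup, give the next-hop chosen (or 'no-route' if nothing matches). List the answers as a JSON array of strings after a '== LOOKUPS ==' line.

Apply in order:
  add 30.72.0.0/13 -> H2 at depth 13
  - 30.72.0.0/13 clear@13
  add 94.187.0.0/16 -> H0 at depth 16
  - 94.187.0.0/16 clear@16
  add 30.75.0.0/16 -> H2 at depth 16
  - 30.75.0.0/16 clear@16
  add 94.186.0.0/15 -> H2 at depth 15
  ? 94.186.0.1  path d0:-→d1:-→d2:-→d3:-→d4:-→d5:-→d6:-→d7:-→d8:-→d9:-→d10:-→d11:-→d12:-→d13:-→d14:-→d15:H2  best=H2
  add 94.187.80.0/20 -> H0 at depth 20
  add 94.187.80.0/20 -> H3 at depth 20
  ? 94.187.80.0  path d0:-→d1:-→d2:-→d3:-→d4:-→d5:-→d6:-→d7:-→d8:-→d9:-→d10:-→d11:-→d12:-→d13:-→d14:-→d15:H2→d16:-→d17:-→d18:-→d19:-→d20:H3  best=H3
  ? 171.149.70.0  path d0:-  best=no-route
  ? 94.187.80.0  path d0:-→d1:-→d2:-→d3:-→d4:-→d5:-→d6:-→d7:-→d8:-→d9:-→d10:-→d11:-→d12:-→d13:-→d14:-→d15:H2→d16:-→d17:-→d18:-→d19:-→d20:H3  best=H3
  ? 94.186.0.17  path d0:-→d1:-→d2:-→d3:-→d4:-→d5:-→d6:-→d7:-→d8:-→d9:-→d10:-→d11:-→d12:-→d13:-→d14:-→d15:H2  best=H2
  - 94.186.0.0/15 clear@15
  ? 94.187.81.143  path d0:-→d1:-→d2:-→d3:-→d4:-→d5:-→d6:-→d7:-→d8:-→d9:-→d10:-→d11:-→d12:-→d13:-→d14:-→d15:-→d16:-→d17:-→d18:-→d19:-→d20:H3  best=H3
  add 94.0.0.0/8 -> H0 at depth 8
  ? 238.46.21.134  path d0:-  best=no-route
  add 30.0.0.0/9 -> H3 at depth 9
  - 94.187.80.0/20 clear@20
  add 80.0.0.0/4 -> H0 at depth 4
  ? 94.0.0.0  path d0:-→d1:-→d2:-→d3:-→d4:H0→d5:-→d6:-→d7:-→d8:H0  best=H0
  add 30.64.0.0/12 -> H3 at depth 12
  ? 30.64.1.24  path d0:-→d1:-→d2:-→d3:-→d4:-→d5:-→d6:-→d7:-→d8:-→d9:H3→d10:-→d11:-→d12:H3  best=H3
  add 30.75.208.0/24 -> H3 at depth 24
  add 30.75.208.32/28 -> H0 at depth 28
  add 30.75.208.32/28 -> H2 at depth 28
  add 94.187.92.0/24 -> H0 at depth 24
  add 94.187.80.0/20 -> H3 at depth 20
  ? 94.187.95.54  path d0:-→d1:-→d2:-→d3:-→d4:H0→d5:-→d6:-→d7:-→d8:H0→d9:-→d10:-→d11:-→d12:-→d13:-→d14:-→d15:-→d16:-→d17:-→d18:-→d19:-→d20:H3→d21:-→d22:-  best=H3
  add 94.187.92.146/32 -> H3 at depth 32
  add 94.187.92.144/28 -> H3 at depth 28
  add 30.0.0.0/8 -> H3 at depth 8

== LOOKUPS ==
["H2","H3","no-route","H3","H2","H3","no-route","H0","H3","H3"]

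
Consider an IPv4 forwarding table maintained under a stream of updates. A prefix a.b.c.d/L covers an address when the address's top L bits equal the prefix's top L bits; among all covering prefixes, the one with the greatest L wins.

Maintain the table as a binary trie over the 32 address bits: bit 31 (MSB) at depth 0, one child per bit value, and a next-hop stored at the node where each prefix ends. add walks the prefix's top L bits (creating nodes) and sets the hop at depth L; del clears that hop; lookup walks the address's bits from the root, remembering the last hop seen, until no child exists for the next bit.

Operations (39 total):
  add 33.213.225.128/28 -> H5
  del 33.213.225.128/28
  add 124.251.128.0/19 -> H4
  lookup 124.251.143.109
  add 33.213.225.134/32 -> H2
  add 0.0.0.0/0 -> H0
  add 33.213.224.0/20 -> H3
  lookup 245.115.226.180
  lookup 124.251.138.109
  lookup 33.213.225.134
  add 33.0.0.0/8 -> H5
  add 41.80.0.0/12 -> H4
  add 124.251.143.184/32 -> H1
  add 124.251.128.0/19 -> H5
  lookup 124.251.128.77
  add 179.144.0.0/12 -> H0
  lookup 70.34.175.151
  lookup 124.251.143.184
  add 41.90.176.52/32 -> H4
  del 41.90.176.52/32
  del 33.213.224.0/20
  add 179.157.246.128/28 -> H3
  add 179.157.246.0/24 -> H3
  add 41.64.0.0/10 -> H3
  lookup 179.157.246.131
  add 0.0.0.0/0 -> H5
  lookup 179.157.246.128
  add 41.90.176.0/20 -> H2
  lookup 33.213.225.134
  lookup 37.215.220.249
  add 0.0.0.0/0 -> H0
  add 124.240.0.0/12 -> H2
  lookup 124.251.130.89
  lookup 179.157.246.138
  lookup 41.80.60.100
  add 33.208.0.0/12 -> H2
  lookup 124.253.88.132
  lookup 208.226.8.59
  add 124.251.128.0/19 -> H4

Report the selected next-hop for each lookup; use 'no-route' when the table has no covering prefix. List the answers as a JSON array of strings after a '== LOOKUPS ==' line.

Apply in order:
  + 33.213.225.128/28 (H5) depth=28
  del 33.213.225.128/28 (clear depth 28)
  + 124.251.128.0/19 (H4) depth=19
  Q 124.251.143.109: descend 0111110011111011100 ; hops seen [H4] ; pick H4
  + 33.213.225.134/32 (H2) depth=32
  + 0.0.0.0/0 (H0) depth=0
  + 33.213.224.0/20 (H3) depth=20
  Q 245.115.226.180: descend ε ; hops seen [H0] ; pick H0
  Q 124.251.138.109: descend 0111110011111011100 ; hops seen [H0,H4] ; pick H4
  Q 33.213.225.134: descend 00100001110101011110000110000110 ; hops seen [H0,H3,H2] ; pick H2
  + 33.0.0.0/8 (H5) depth=8
  + 41.80.0.0/12 (H4) depth=12
  + 124.251.143.184/32 (H1) depth=32
  + 124.251.128.0/19 (H5) depth=19
  Q 124.251.128.77: descend 01111100111110111000 ; hops seen [H0,H5] ; pick H5
  + 179.144.0.0/12 (H0) depth=12
  Q 70.34.175.151: descend 01 ; hops seen [H0] ; pick H0
  Q 124.251.143.184: descend 01111100111110111000111110111000 ; hops seen [H0,H5,H1] ; pick H1
  + 41.90.176.52/32 (H4) depth=32
  del 41.90.176.52/32 (clear depth 32)
  del 33.213.224.0/20 (clear depth 20)
  + 179.157.246.128/28 (H3) depth=28
  + 179.157.246.0/24 (H3) depth=24
  + 41.64.0.0/10 (H3) depth=10
  Q 179.157.246.131: descend 1011001110011101111101101000 ; hops seen [H0,H0,H3,H3] ; pick H3
  + 0.0.0.0/0 (H5) depth=0
  Q 179.157.246.128: descend 1011001110011101111101101000 ; hops seen [H5,H0,H3,H3] ; pick H3
  + 41.90.176.0/20 (H2) depth=20
  Q 33.213.225.134: descend 00100001110101011110000110000110 ; hops seen [H5,H5,H2] ; pick H2
  Q 37.215.220.249: descend 00100 ; hops seen [H5] ; pick H5
  + 0.0.0.0/0 (H0) depth=0
  + 124.240.0.0/12 (H2) depth=12
  Q 124.251.130.89: descend 01111100111110111000 ; hops seen [H0,H2,H5] ; pick H5
  Q 179.157.246.138: descend 1011001110011101111101101000 ; hops seen [H0,H0,H3,H3] ; pick H3
  Q 41.80.60.100: descend 001010010101 ; hops seen [H0,H3,H4] ; pick H4
  + 33.208.0.0/12 (H2) depth=12
  Q 124.253.88.132: descend 0111110011111 ; hops seen [H0,H2] ; pick H2
  Q 208.226.8.59: descend 1 ; hops seen [H0] ; pick H0
  + 124.251.128.0/19 (H4) depth=19

== LOOKUPS ==
["H4","H0","H4","H2","H5","H0","H1","H3","H3","H2","H5","H5","H3","H4","H2","H0"]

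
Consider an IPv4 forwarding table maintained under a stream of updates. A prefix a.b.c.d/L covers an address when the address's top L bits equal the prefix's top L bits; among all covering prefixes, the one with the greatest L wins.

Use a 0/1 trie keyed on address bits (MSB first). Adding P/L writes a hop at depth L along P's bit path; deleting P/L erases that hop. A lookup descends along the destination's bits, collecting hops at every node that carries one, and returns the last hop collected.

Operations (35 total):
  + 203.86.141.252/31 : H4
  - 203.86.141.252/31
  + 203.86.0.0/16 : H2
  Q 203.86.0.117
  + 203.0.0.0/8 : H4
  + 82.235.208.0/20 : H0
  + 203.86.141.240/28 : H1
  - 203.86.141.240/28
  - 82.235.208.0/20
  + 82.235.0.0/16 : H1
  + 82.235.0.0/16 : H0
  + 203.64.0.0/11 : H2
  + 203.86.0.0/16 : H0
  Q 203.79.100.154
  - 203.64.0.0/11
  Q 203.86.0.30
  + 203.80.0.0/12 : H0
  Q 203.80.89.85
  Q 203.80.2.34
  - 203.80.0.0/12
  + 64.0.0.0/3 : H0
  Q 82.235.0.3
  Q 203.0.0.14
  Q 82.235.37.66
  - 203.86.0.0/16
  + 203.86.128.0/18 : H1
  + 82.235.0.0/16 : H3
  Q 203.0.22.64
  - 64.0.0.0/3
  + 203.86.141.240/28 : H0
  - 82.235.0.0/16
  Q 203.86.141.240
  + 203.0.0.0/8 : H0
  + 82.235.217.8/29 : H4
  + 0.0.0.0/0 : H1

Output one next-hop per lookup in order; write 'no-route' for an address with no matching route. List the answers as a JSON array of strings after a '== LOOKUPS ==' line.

Apply in order:
  + 203.86.141.252/31 (H4) depth=31
  - 203.86.141.252/31 clear@31
  + 203.86.0.0/16 (H2) depth=16
  Q 203.86.0.117: descend 1100101101010110 ; hops seen [H2] ; pick H2
  + 203.0.0.0/8 (H4) depth=8
  + 82.235.208.0/20 (H0) depth=20
  + 203.86.141.240/28 (H1) depth=28
  - 203.86.141.240/28 clear@28
  - 82.235.208.0/20 clear@20
  + 82.235.0.0/16 (H1) depth=16
  + 82.235.0.0/16 (H0) depth=16
  + 203.64.0.0/11 (H2) depth=11
  + 203.86.0.0/16 (H0) depth=16
  Q 203.79.100.154: descend 11001011010 ; hops seen [H4,H2] ; pick H2
  - 203.64.0.0/11 clear@11
  Q 203.86.0.30: descend 1100101101010110 ; hops seen [H4,H0] ; pick H0
  + 203.80.0.0/12 (H0) depth=12
  Q 203.80.89.85: descend 1100101101010 ; hops seen [H4,H0] ; pick H0
  Q 203.80.2.34: descend 1100101101010 ; hops seen [H4,H0] ; pick H0
  - 203.80.0.0/12 clear@12
  + 64.0.0.0/3 (H0) depth=3
  Q 82.235.0.3: descend 0101001011101011 ; hops seen [H0,H0] ; pick H0
  Q 203.0.0.14: descend 110010110 ; hops seen [H4] ; pick H4
  Q 82.235.37.66: descend 0101001011101011 ; hops seen [H0,H0] ; pick H0
  - 203.86.0.0/16 clear@16
  + 203.86.128.0/18 (H1) depth=18
  + 82.235.0.0/16 (H3) depth=16
  Q 203.0.22.64: descend 110010110 ; hops seen [H4] ; pick H4
  - 64.0.0.0/3 clear@3
  + 203.86.141.240/28 (H0) depth=28
  - 82.235.0.0/16 clear@16
  Q 203.86.141.240: descend 1100101101010110100011011111 ; hops seen [H4,H1,H0] ; pick H0
  + 203.0.0.0/8 (H0) depth=8
  + 82.235.217.8/29 (H4) depth=29
  + 0.0.0.0/0 (H1) depth=0

== LOOKUPS ==
["H2","H2","H0","H0","H0","H0","H4","H0","H4","H0"]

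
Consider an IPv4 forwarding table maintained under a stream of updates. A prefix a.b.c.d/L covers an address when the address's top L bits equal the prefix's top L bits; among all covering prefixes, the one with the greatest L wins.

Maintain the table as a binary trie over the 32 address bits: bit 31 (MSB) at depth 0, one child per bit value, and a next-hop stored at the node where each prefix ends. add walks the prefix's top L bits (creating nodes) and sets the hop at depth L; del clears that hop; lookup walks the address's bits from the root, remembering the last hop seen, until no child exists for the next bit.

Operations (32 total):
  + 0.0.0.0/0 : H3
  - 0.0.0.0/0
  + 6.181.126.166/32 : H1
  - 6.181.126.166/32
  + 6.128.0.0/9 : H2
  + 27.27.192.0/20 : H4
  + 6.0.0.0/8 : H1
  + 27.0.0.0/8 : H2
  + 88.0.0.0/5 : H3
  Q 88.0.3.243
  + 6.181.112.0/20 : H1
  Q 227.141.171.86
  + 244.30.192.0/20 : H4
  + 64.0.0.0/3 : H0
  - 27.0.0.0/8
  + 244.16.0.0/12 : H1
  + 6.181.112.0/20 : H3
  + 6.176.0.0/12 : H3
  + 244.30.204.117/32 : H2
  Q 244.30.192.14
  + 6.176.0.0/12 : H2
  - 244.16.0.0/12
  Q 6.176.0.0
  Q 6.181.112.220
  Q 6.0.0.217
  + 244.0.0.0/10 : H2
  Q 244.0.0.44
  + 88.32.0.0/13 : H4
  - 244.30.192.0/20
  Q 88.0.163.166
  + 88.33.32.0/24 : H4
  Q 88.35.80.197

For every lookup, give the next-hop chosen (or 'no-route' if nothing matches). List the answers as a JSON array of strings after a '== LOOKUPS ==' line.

Apply in order:
  + 0.0.0.0/0 (H3) depth=0
  del 0.0.0.0/0 (clear depth 0)
  + 6.181.126.166/32 (H1) depth=32
  del 6.181.126.166/32 (clear depth 32)
  + 6.128.0.0/9 (H2) depth=9
  + 27.27.192.0/20 (H4) depth=20
  + 6.0.0.0/8 (H1) depth=8
  + 27.0.0.0/8 (H2) depth=8
  + 88.0.0.0/5 (H3) depth=5
  Q 88.0.3.243: descend 01011 ; hops seen [H3] ; pick H3
  + 6.181.112.0/20 (H1) depth=20
  Q 227.141.171.86: descend ε ; hops seen [∅] ; pick no-route
  + 244.30.192.0/20 (H4) depth=20
  + 64.0.0.0/3 (H0) depth=3
  del 27.0.0.0/8 (clear depth 8)
  + 244.16.0.0/12 (H1) depth=12
  + 6.181.112.0/20 (H3) depth=20
  + 6.176.0.0/12 (H3) depth=12
  + 244.30.204.117/32 (H2) depth=32
  Q 244.30.192.14: descend 11110100000111101100 ; hops seen [H1,H4] ; pick H4
  + 6.176.0.0/12 (H2) depth=12
  del 244.16.0.0/12 (clear depth 12)
  Q 6.176.0.0: descend 0000011010110 ; hops seen [H1,H2,H2] ; pick H2
  Q 6.181.112.220: descend 00000110101101010111 ; hops seen [H1,H2,H2,H3] ; pick H3
  Q 6.0.0.217: descend 00000110 ; hops seen [H1] ; pick H1
  + 244.0.0.0/10 (H2) depth=10
  Q 244.0.0.44: descend 11110100000 ; hops seen [H2] ; pick H2
  + 88.32.0.0/13 (H4) depth=13
  del 244.30.192.0/20 (clear depth 20)
  Q 88.0.163.166: descend 0101100000 ; hops seen [H0,H3] ; pick H3
  + 88.33.32.0/24 (H4) depth=24
  Q 88.35.80.197: descend 01011000001000 ; hops seen [H0,H3,H4] ; pick H4

== LOOKUPS ==
["H3","no-route","H4","H2","H3","H1","H2","H3","H4"]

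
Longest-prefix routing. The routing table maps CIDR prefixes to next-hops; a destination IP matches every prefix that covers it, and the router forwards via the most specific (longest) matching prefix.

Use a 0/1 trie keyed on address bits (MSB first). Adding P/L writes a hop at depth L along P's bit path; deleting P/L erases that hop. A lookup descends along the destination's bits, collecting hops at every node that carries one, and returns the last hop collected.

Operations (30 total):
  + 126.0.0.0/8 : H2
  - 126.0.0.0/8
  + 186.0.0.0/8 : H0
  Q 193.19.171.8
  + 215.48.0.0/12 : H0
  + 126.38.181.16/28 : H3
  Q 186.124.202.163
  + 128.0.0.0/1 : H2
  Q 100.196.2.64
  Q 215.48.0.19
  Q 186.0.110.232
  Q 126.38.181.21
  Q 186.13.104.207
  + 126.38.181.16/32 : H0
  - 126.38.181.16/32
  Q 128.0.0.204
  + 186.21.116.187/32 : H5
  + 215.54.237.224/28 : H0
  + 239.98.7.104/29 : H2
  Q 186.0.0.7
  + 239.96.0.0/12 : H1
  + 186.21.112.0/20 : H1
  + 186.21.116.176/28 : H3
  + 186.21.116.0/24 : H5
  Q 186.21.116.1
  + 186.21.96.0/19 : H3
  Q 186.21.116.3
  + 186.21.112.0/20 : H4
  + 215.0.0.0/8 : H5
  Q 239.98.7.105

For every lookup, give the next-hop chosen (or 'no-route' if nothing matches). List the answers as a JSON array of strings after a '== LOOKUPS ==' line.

Process each operation:
  + 126.0.0.0/8 (H2) depth=8
  del 126.0.0.0/8 (clear depth 8)
  + 186.0.0.0/8 (H0) depth=8
  lookup 193.19.171.8: bits 1 walk d0:-→d1:- -> no-route
  + 215.48.0.0/12 (H0) depth=12
  + 126.38.181.16/28 (H3) depth=28
  lookup 186.124.202.163: bits 10111010 walk d0:-→d1:-→d2:-→d3:-→d4:-→d5:-→d6:-→d7:-→d8:H0 -> H0
  + 128.0.0.0/1 (H2) depth=1
  lookup 100.196.2.64: bits 011 walk d0:-→d1:-→d2:-→d3:- -> no-route
  lookup 215.48.0.19: bits 110101110011 walk d0:-→d1:H2→d2:-→d3:-→d4:-→d5:-→d6:-→d7:-→d8:-→d9:-→d10:-→d11:-→d12:H0 -> H0
  lookup 186.0.110.232: bits 10111010 walk d0:-→d1:H2→d2:-→d3:-→d4:-→d5:-→d6:-→d7:-→d8:H0 -> H0
  lookup 126.38.181.21: bits 0111111000100110101101010001 walk d0:-→d1:-→d2:-→d3:-→d4:-→d5:-→d6:-→d7:-→d8:-→d9:-→d10:-→d11:-→d12:-→d13:-→d14:-→d15:-→d16:-→d17:-→d18:-→d19:-→d20:-→d21:-→d22:-→d23:-→d24:-→d25:-→d26:-→d27:-→d28:H3 -> H3
  lookup 186.13.104.207: bits 10111010 walk d0:-→d1:H2→d2:-→d3:-→d4:-→d5:-→d6:-→d7:-→d8:H0 -> H0
  + 126.38.181.16/32 (H0) depth=32
  del 126.38.181.16/32 (clear depth 32)
  lookup 128.0.0.204: bits 10 walk d0:-→d1:H2→d2:- -> H2
  + 186.21.116.187/32 (H5) depth=32
  + 215.54.237.224/28 (H0) depth=28
  + 239.98.7.104/29 (H2) depth=29
  lookup 186.0.0.7: bits 10111010000 walk d0:-→d1:H2→d2:-→d3:-→d4:-→d5:-→d6:-→d7:-→d8:H0→d9:-→d10:-→d11:- -> H0
  + 239.96.0.0/12 (H1) depth=12
  + 186.21.112.0/20 (H1) depth=20
  + 186.21.116.176/28 (H3) depth=28
  + 186.21.116.0/24 (H5) depth=24
  lookup 186.21.116.1: bits 101110100001010101110100 walk d0:-→d1:H2→d2:-→d3:-→d4:-→d5:-→d6:-→d7:-→d8:H0→d9:-→d10:-→d11:-→d12:-→d13:-→d14:-→d15:-→d16:-→d17:-→d18:-→d19:-→d20:H1→d21:-→d22:-→d23:-→d24:H5 -> H5
  + 186.21.96.0/19 (H3) depth=19
  lookup 186.21.116.3: bits 101110100001010101110100 walk d0:-→d1:H2→d2:-→d3:-→d4:-→d5:-→d6:-→d7:-→d8:H0→d9:-→d10:-→d11:-→d12:-→d13:-→d14:-→d15:-→d16:-→d17:-→d18:-→d19:H3→d20:H1→d21:-→d22:-→d23:-→d24:H5 -> H5
  + 186.21.112.0/20 (H4) depth=20
  + 215.0.0.0/8 (H5) depth=8
  lookup 239.98.7.105: bits 11101111011000100000011101101 walk d0:-→d1:H2→d2:-→d3:-→d4:-→d5:-→d6:-→d7:-→d8:-→d9:-→d10:-→d11:-→d12:H1→d13:-→d14:-→d15:-→d16:-→d17:-→d18:-→d19:-→d20:-→d21:-→d22:-→d23:-→d24:-→d25:-→d26:-→d27:-→d28:-→d29:H2 -> H2

== LOOKUPS ==
["no-route","H0","no-route","H0","H0","H3","H0","H2","H0","H5","H5","H2"]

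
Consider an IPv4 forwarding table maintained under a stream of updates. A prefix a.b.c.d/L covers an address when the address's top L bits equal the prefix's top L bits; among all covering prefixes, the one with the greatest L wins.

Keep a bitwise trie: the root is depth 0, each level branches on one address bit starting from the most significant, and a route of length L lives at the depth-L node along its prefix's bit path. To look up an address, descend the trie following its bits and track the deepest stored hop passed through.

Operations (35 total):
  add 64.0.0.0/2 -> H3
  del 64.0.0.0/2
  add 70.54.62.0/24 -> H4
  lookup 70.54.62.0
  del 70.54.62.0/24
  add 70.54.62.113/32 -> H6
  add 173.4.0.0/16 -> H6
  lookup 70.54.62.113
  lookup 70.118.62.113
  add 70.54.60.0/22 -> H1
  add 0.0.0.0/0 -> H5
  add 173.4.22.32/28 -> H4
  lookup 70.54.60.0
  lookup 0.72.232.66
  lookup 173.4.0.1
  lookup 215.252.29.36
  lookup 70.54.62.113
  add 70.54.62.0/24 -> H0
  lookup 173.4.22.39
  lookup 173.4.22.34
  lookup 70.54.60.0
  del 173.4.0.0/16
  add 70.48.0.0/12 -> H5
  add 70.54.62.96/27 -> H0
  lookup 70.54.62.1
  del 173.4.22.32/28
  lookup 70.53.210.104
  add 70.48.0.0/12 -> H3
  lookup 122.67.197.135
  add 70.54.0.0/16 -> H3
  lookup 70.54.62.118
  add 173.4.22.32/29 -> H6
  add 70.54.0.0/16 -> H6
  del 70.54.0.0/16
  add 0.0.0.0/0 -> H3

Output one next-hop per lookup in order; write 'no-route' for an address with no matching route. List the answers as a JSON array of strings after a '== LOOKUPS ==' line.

Apply in order:
  add 64.0.0.0/2 -> H3 at depth 2
  - 64.0.0.0/2 clear@2
  add 70.54.62.0/24 -> H4 at depth 24
  Q 70.54.62.0: descend 010001100011011000111110 ; hops seen [H4] ; pick H4
  - 70.54.62.0/24 clear@24
  add 70.54.62.113/32 -> H6 at depth 32
  add 173.4.0.0/16 -> H6 at depth 16
  Q 70.54.62.113: descend 01000110001101100011111001110001 ; hops seen [H6] ; pick H6
  Q 70.118.62.113: descend 010001100 ; hops seen [∅] ; pick no-route
  add 70.54.60.0/22 -> H1 at depth 22
  add 0.0.0.0/0 -> H5 at depth 0
  add 173.4.22.32/28 -> H4 at depth 28
  Q 70.54.60.0: descend 0100011000110110001111 ; hops seen [H5,H1] ; pick H1
  Q 0.72.232.66: descend 0 ; hops seen [H5] ; pick H5
  Q 173.4.0.1: descend 1010110100000100000 ; hops seen [H5,H6] ; pick H6
  Q 215.252.29.36: descend 1 ; hops seen [H5] ; pick H5
  Q 70.54.62.113: descend 01000110001101100011111001110001 ; hops seen [H5,H1,H6] ; pick H6
  add 70.54.62.0/24 -> H0 at depth 24
  Q 173.4.22.39: descend 1010110100000100000101100010 ; hops seen [H5,H6,H4] ; pick H4
  Q 173.4.22.34: descend 1010110100000100000101100010 ; hops seen [H5,H6,H4] ; pick H4
  Q 70.54.60.0: descend 0100011000110110001111 ; hops seen [H5,H1] ; pick H1
  - 173.4.0.0/16 clear@16
  add 70.48.0.0/12 -> H5 at depth 12
  add 70.54.62.96/27 -> H0 at depth 27
  Q 70.54.62.1: descend 0100011000110110001111100 ; hops seen [H5,H5,H1,H0] ; pick H0
  - 173.4.22.32/28 clear@28
  Q 70.53.210.104: descend 01000110001101 ; hops seen [H5,H5] ; pick H5
  add 70.48.0.0/12 -> H3 at depth 12
  Q 122.67.197.135: descend 01 ; hops seen [H5] ; pick H5
  add 70.54.0.0/16 -> H3 at depth 16
  Q 70.54.62.118: descend 01000110001101100011111001110 ; hops seen [H5,H3,H3,H1,H0,H0] ; pick H0
  add 173.4.22.32/29 -> H6 at depth 29
  add 70.54.0.0/16 -> H6 at depth 16
  - 70.54.0.0/16 clear@16
  add 0.0.0.0/0 -> H3 at depth 0

== LOOKUPS ==
["H4","H6","no-route","H1","H5","H6","H5","H6","H4","H4","H1","H0","H5","H5","H0"]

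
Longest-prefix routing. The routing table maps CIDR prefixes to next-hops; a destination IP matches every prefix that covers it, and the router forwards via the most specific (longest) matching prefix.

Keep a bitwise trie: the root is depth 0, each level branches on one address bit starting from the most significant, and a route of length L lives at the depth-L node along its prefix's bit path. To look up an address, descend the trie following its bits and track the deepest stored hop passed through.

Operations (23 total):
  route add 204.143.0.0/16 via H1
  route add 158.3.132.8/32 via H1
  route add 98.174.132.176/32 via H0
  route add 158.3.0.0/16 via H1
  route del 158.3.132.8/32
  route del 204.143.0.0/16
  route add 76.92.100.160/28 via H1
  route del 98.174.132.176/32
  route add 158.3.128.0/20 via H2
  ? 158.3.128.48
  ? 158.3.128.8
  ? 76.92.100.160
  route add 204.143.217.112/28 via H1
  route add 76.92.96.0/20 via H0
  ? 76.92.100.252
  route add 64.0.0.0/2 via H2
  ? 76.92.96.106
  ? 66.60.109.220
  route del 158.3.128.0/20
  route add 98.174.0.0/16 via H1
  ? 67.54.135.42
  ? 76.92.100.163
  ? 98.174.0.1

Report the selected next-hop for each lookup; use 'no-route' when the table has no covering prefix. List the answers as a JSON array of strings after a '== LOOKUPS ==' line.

Trace:
  + 204.143.0.0/16 (H1) depth=16
  + 158.3.132.8/32 (H1) depth=32
  + 98.174.132.176/32 (H0) depth=32
  + 158.3.0.0/16 (H1) depth=16
  - 158.3.132.8/32 clear@32
  - 204.143.0.0/16 clear@16
  + 76.92.100.160/28 (H1) depth=28
  - 98.174.132.176/32 clear@32
  + 158.3.128.0/20 (H2) depth=20
  lookup 158.3.128.48: bits 100111100000001110000 walk d0:-→d1:-→d2:-→d3:-→d4:-→d5:-→d6:-→d7:-→d8:-→d9:-→d10:-→d11:-→d12:-→d13:-→d14:-→d15:-→d16:H1→d17:-→d18:-→d19:-→d20:H2→d21:- -> H2
  lookup 158.3.128.8: bits 100111100000001110000 walk d0:-→d1:-→d2:-→d3:-→d4:-→d5:-→d6:-→d7:-→d8:-→d9:-→d10:-→d11:-→d12:-→d13:-→d14:-→d15:-→d16:H1→d17:-→d18:-→d19:-→d20:H2→d21:- -> H2
  lookup 76.92.100.160: bits 0100110001011100011001001010 walk d0:-→d1:-→d2:-→d3:-→d4:-→d5:-→d6:-→d7:-→d8:-→d9:-→d10:-→d11:-→d12:-→d13:-→d14:-→d15:-→d16:-→d17:-→d18:-→d19:-→d20:-→d21:-→d22:-→d23:-→d24:-→d25:-→d26:-→d27:-→d28:H1 -> H1
  + 204.143.217.112/28 (H1) depth=28
  + 76.92.96.0/20 (H0) depth=20
  lookup 76.92.100.252: bits 0100110001011100011001001 walk d0:-→d1:-→d2:-→d3:-→d4:-→d5:-→d6:-→d7:-→d8:-→d9:-→d10:-→d11:-→d12:-→d13:-→d14:-→d15:-→d16:-→d17:-→d18:-→d19:-→d20:H0→d21:-→d22:-→d23:-→d24:-→d25:- -> H0
  + 64.0.0.0/2 (H2) depth=2
  lookup 76.92.96.106: bits 010011000101110001100 walk d0:-→d1:-→d2:H2→d3:-→d4:-→d5:-→d6:-→d7:-→d8:-→d9:-→d10:-→d11:-→d12:-→d13:-→d14:-→d15:-→d16:-→d17:-→d18:-→d19:-→d20:H0→d21:- -> H0
  lookup 66.60.109.220: bits 0100 walk d0:-→d1:-→d2:H2→d3:-→d4:- -> H2
  - 158.3.128.0/20 clear@20
  + 98.174.0.0/16 (H1) depth=16
  lookup 67.54.135.42: bits 0100 walk d0:-→d1:-→d2:H2→d3:-→d4:- -> H2
  lookup 76.92.100.163: bits 0100110001011100011001001010 walk d0:-→d1:-→d2:H2→d3:-→d4:-→d5:-→d6:-→d7:-→d8:-→d9:-→d10:-→d11:-→d12:-→d13:-→d14:-→d15:-→d16:-→d17:-→d18:-→d19:-→d20:H0→d21:-→d22:-→d23:-→d24:-→d25:-→d26:-→d27:-→d28:H1 -> H1
  lookup 98.174.0.1: bits 0110001010101110 walk d0:-→d1:-→d2:H2→d3:-→d4:-→d5:-→d6:-→d7:-→d8:-→d9:-→d10:-→d11:-→d12:-→d13:-→d14:-→d15:-→d16:H1 -> H1

== LOOKUPS ==
["H2","H2","H1","H0","H0","H2","H2","H1","H1"]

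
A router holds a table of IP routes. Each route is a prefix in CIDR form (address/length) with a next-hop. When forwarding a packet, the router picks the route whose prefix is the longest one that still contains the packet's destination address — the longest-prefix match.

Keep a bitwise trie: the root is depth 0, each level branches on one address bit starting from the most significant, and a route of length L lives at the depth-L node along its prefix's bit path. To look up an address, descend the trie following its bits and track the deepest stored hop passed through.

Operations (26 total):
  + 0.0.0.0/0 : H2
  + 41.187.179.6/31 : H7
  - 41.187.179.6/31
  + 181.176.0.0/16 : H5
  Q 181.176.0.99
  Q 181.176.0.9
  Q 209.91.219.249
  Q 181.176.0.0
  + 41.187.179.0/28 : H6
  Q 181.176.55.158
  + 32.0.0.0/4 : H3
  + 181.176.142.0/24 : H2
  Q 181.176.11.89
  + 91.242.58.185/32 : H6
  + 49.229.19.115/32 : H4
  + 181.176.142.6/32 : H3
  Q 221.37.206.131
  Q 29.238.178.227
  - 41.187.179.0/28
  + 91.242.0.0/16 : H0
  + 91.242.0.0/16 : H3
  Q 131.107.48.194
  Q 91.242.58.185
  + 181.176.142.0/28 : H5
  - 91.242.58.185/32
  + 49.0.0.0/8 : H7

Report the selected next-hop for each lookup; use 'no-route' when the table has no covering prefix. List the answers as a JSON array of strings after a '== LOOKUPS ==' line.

Trace:
  + 0.0.0.0/0 (H2) depth=0
  + 41.187.179.6/31 (H7) depth=31
  del 41.187.179.6/31 (clear depth 31)
  + 181.176.0.0/16 (H5) depth=16
  Q 181.176.0.99: descend 1011010110110000 ; hops seen [H2,H5] ; pick H5
  Q 181.176.0.9: descend 1011010110110000 ; hops seen [H2,H5] ; pick H5
  Q 209.91.219.249: descend 1 ; hops seen [H2] ; pick H2
  Q 181.176.0.0: descend 1011010110110000 ; hops seen [H2,H5] ; pick H5
  + 41.187.179.0/28 (H6) depth=28
  Q 181.176.55.158: descend 1011010110110000 ; hops seen [H2,H5] ; pick H5
  + 32.0.0.0/4 (H3) depth=4
  + 181.176.142.0/24 (H2) depth=24
  Q 181.176.11.89: descend 1011010110110000 ; hops seen [H2,H5] ; pick H5
  + 91.242.58.185/32 (H6) depth=32
  + 49.229.19.115/32 (H4) depth=32
  + 181.176.142.6/32 (H3) depth=32
  Q 221.37.206.131: descend 1 ; hops seen [H2] ; pick H2
  Q 29.238.178.227: descend 00 ; hops seen [H2] ; pick H2
  del 41.187.179.0/28 (clear depth 28)
  + 91.242.0.0/16 (H0) depth=16
  + 91.242.0.0/16 (H3) depth=16
  Q 131.107.48.194: descend 10 ; hops seen [H2] ; pick H2
  Q 91.242.58.185: descend 01011011111100100011101010111001 ; hops seen [H2,H3,H6] ; pick H6
  + 181.176.142.0/28 (H5) depth=28
  del 91.242.58.185/32 (clear depth 32)
  + 49.0.0.0/8 (H7) depth=8

== LOOKUPS ==
["H5","H5","H2","H5","H5","H5","H2","H2","H2","H6"]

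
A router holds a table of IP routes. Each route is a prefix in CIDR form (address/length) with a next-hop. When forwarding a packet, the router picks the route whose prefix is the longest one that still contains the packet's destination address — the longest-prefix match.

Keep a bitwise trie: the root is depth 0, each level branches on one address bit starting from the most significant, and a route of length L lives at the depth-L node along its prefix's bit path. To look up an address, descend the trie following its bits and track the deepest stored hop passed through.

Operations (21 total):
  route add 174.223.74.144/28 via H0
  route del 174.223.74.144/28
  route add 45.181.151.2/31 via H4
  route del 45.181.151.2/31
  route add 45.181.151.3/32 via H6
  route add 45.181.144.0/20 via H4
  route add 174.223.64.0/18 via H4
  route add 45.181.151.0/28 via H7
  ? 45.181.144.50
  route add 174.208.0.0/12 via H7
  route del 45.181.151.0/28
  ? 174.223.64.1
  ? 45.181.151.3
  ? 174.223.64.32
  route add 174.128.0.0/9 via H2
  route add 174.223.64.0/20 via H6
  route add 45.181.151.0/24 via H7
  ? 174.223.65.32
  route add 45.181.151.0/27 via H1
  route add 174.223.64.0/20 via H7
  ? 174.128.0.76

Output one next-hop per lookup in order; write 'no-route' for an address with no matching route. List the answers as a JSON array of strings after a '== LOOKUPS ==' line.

Process each operation:
  + 174.223.74.144/28 (H0) depth=28
  - 174.223.74.144/28 clear@28
  + 45.181.151.2/31 (H4) depth=31
  - 45.181.151.2/31 clear@31
  + 45.181.151.3/32 (H6) depth=32
  + 45.181.144.0/20 (H4) depth=20
  + 174.223.64.0/18 (H4) depth=18
  + 45.181.151.0/28 (H7) depth=28
  lookup 45.181.144.50: bits 001011011011010110010 walk d0:-→d1:-→d2:-→d3:-→d4:-→d5:-→d6:-→d7:-→d8:-→d9:-→d10:-→d11:-→d12:-→d13:-→d14:-→d15:-→d16:-→d17:-→d18:-→d19:-→d20:H4→d21:- -> H4
  + 174.208.0.0/12 (H7) depth=12
  - 45.181.151.0/28 clear@28
  lookup 174.223.64.1: bits 10101110110111110100 walk d0:-→d1:-→d2:-→d3:-→d4:-→d5:-→d6:-→d7:-→d8:-→d9:-→d10:-→d11:-→d12:H7→d13:-→d14:-→d15:-→d16:-→d17:-→d18:H4→d19:-→d20:- -> H4
  lookup 45.181.151.3: bits 00101101101101011001011100000011 walk d0:-→d1:-→d2:-→d3:-→d4:-→d5:-→d6:-→d7:-→d8:-→d9:-→d10:-→d11:-→d12:-→d13:-→d14:-→d15:-→d16:-→d17:-→d18:-→d19:-→d20:H4→d21:-→d22:-→d23:-→d24:-→d25:-→d26:-→d27:-→d28:-→d29:-→d30:-→d31:-→d32:H6 -> H6
  lookup 174.223.64.32: bits 10101110110111110100 walk d0:-→d1:-→d2:-→d3:-→d4:-→d5:-→d6:-→d7:-→d8:-→d9:-→d10:-→d11:-→d12:H7→d13:-→d14:-→d15:-→d16:-→d17:-→d18:H4→d19:-→d20:- -> H4
  + 174.128.0.0/9 (H2) depth=9
  + 174.223.64.0/20 (H6) depth=20
  + 45.181.151.0/24 (H7) depth=24
  lookup 174.223.65.32: bits 10101110110111110100 walk d0:-→d1:-→d2:-→d3:-→d4:-→d5:-→d6:-→d7:-→d8:-→d9:H2→d10:-→d11:-→d12:H7→d13:-→d14:-→d15:-→d16:-→d17:-→d18:H4→d19:-→d20:H6 -> H6
  + 45.181.151.0/27 (H1) depth=27
  + 174.223.64.0/20 (H7) depth=20
  lookup 174.128.0.76: bits 101011101 walk d0:-→d1:-→d2:-→d3:-→d4:-→d5:-→d6:-→d7:-→d8:-→d9:H2 -> H2

== LOOKUPS ==
["H4","H4","H6","H4","H6","H2"]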